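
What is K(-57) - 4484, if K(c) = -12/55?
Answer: -246632/55 ≈ -4484.2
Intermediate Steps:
K(c) = -12/55 (K(c) = -12*1/55 = -12/55)
K(-57) - 4484 = -12/55 - 4484 = -246632/55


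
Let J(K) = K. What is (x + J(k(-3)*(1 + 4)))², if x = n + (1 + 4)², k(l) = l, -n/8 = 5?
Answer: 900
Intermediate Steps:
n = -40 (n = -8*5 = -40)
x = -15 (x = -40 + (1 + 4)² = -40 + 5² = -40 + 25 = -15)
(x + J(k(-3)*(1 + 4)))² = (-15 - 3*(1 + 4))² = (-15 - 3*5)² = (-15 - 15)² = (-30)² = 900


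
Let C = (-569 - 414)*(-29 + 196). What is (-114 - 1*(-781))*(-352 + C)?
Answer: -109730171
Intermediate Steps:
C = -164161 (C = -983*167 = -164161)
(-114 - 1*(-781))*(-352 + C) = (-114 - 1*(-781))*(-352 - 164161) = (-114 + 781)*(-164513) = 667*(-164513) = -109730171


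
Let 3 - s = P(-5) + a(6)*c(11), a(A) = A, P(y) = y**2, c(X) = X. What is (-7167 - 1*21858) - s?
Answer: -28937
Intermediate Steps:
s = -88 (s = 3 - ((-5)**2 + 6*11) = 3 - (25 + 66) = 3 - 1*91 = 3 - 91 = -88)
(-7167 - 1*21858) - s = (-7167 - 1*21858) - 1*(-88) = (-7167 - 21858) + 88 = -29025 + 88 = -28937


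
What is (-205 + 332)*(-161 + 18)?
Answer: -18161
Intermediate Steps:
(-205 + 332)*(-161 + 18) = 127*(-143) = -18161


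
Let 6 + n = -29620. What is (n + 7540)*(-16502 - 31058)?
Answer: 1050410160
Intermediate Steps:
n = -29626 (n = -6 - 29620 = -29626)
(n + 7540)*(-16502 - 31058) = (-29626 + 7540)*(-16502 - 31058) = -22086*(-47560) = 1050410160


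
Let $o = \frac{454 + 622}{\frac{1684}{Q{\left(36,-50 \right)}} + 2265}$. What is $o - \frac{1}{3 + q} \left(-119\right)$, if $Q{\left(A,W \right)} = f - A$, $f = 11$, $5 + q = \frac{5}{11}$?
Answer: $- \frac{4203557}{54941} \approx -76.51$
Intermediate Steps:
$q = - \frac{50}{11}$ ($q = -5 + \frac{5}{11} = - \frac{50}{11} \approx -4.5455$)
$Q{\left(A,W \right)} = 11 - A$
$o = \frac{26900}{54941}$ ($o = \frac{454 + 622}{\frac{1684}{11 - 36} + 2265} = \frac{1076}{\frac{1684}{11 - 36} + 2265} = \frac{1076}{\frac{1684}{-25} + 2265} = \frac{1076}{1684 \left(- \frac{1}{25}\right) + 2265} = \frac{1076}{- \frac{1684}{25} + 2265} = \frac{1076}{\frac{54941}{25}} = 1076 \cdot \frac{25}{54941} = \frac{26900}{54941} \approx 0.48962$)
$o - \frac{1}{3 + q} \left(-119\right) = \frac{26900}{54941} - \frac{1}{3 - \frac{50}{11}} \left(-119\right) = \frac{26900}{54941} - \frac{1}{- \frac{17}{11}} \left(-119\right) = \frac{26900}{54941} - \left(- \frac{11}{17}\right) \left(-119\right) = \frac{26900}{54941} - 77 = - \frac{4203557}{54941}$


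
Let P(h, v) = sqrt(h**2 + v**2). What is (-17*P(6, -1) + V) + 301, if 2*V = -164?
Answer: 219 - 17*sqrt(37) ≈ 115.59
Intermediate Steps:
V = -82 (V = (1/2)*(-164) = -82)
(-17*P(6, -1) + V) + 301 = (-17*sqrt(6**2 + (-1)**2) - 82) + 301 = (-17*sqrt(36 + 1) - 82) + 301 = (-17*sqrt(37) - 82) + 301 = (-82 - 17*sqrt(37)) + 301 = 219 - 17*sqrt(37)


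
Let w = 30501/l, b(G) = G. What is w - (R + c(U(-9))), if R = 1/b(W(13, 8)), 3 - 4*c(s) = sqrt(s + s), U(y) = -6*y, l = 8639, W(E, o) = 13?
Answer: 1214575/449228 + 3*sqrt(3)/2 ≈ 5.3018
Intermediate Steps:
c(s) = 3/4 - sqrt(2)*sqrt(s)/4 (c(s) = 3/4 - sqrt(s + s)/4 = 3/4 - sqrt(2)*sqrt(s)/4)
R = 1/13 ≈ 0.076923
w = 30501/8639 ≈ 3.5306
w - (R + c(U(-9))) = 30501/8639 - (1/13 + (3/4 - sqrt(2)*sqrt(-6*(-9))/4)) = 30501/8639 - (1/13 + (3/4 - sqrt(2)*sqrt(54)/4)) = 30501/8639 - (1/13 + (3/4 - sqrt(2)*3*sqrt(6)/4)) = 30501/8639 - (1/13 + (3/4 - 3*sqrt(3)/2)) = 30501/8639 - (43/52 - 3*sqrt(3)/2) = 30501/8639 + (-43/52 + 3*sqrt(3)/2) = 1214575/449228 + 3*sqrt(3)/2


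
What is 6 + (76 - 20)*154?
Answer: 8630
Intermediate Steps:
6 + (76 - 20)*154 = 6 + 56*154 = 6 + 8624 = 8630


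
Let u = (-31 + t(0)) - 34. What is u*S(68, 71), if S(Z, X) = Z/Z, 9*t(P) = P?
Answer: -65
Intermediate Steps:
t(P) = P/9
S(Z, X) = 1
u = -65 (u = (-31 + (1/9)*0) - 34 = (-31 + 0) - 34 = -31 - 34 = -65)
u*S(68, 71) = -65*1 = -65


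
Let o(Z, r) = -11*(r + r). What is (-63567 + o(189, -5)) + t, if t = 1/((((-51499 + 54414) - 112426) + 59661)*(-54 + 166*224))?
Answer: -117454496738501/1850930500 ≈ -63457.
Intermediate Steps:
t = -1/1850930500 (t = 1/(((2915 - 112426) + 59661)*(-54 + 37184)) = 1/((-109511 + 59661)*37130) = (1/37130)/(-49850) = -1/49850*1/37130 = -1/1850930500 ≈ -5.4027e-10)
o(Z, r) = -22*r
(-63567 + o(189, -5)) + t = (-63567 - 22*(-5)) - 1/1850930500 = (-63567 + 110) - 1/1850930500 = -63457 - 1/1850930500 = -117454496738501/1850930500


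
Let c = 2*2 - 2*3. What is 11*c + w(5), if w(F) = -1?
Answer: -23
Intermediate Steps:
c = -2 (c = 4 - 6 = -2)
11*c + w(5) = 11*(-2) - 1 = -22 - 1 = -23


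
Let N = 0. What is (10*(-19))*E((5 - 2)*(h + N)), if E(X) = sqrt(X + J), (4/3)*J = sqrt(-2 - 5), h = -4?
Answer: -95*sqrt(-48 + 3*I*sqrt(7)) ≈ -54.234 - 660.41*I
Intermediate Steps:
J = 3*I*sqrt(7)/4 (J = 3*sqrt(-2 - 5)/4 = 3*sqrt(-7)/4 = 3*(I*sqrt(7))/4 = 3*I*sqrt(7)/4 ≈ 1.9843*I)
E(X) = sqrt(X + 3*I*sqrt(7)/4)
(10*(-19))*E((5 - 2)*(h + N)) = (10*(-19))*(sqrt(4*((5 - 2)*(-4 + 0)) + 3*I*sqrt(7))/2) = -95*sqrt(4*(3*(-4)) + 3*I*sqrt(7)) = -95*sqrt(4*(-12) + 3*I*sqrt(7)) = -95*sqrt(-48 + 3*I*sqrt(7))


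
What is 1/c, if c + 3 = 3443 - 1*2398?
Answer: 1/1042 ≈ 0.00095969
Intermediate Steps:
c = 1042 (c = -3 + (3443 - 1*2398) = -3 + (3443 - 2398) = -3 + 1045 = 1042)
1/c = 1/1042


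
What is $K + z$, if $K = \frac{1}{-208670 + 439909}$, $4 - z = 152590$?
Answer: $- \frac{35283834053}{231239} \approx -1.5259 \cdot 10^{5}$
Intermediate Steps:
$z = -152586$ ($z = 4 - 152590 = -152586$)
$K = \frac{1}{231239} \approx 4.3245 \cdot 10^{-6}$
$K + z = \frac{1}{231239} - 152586 = - \frac{35283834053}{231239}$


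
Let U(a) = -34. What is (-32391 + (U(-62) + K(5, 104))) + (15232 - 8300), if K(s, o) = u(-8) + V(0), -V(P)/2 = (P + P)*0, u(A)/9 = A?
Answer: -25565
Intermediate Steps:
u(A) = 9*A
V(P) = 0 (V(P) = -2*(P + P)*0 = -2*2*P*0 = -2*0 = 0)
K(s, o) = -72 (K(s, o) = 9*(-8) + 0 = -72 + 0 = -72)
(-32391 + (U(-62) + K(5, 104))) + (15232 - 8300) = (-32391 + (-34 - 72)) + (15232 - 8300) = (-32391 - 106) + 6932 = -32497 + 6932 = -25565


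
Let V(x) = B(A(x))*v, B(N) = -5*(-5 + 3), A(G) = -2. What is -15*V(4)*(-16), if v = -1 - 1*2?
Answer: -7200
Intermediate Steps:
B(N) = 10 (B(N) = -5*(-2) = 10)
v = -3 (v = -1 - 2 = -3)
V(x) = -30 (V(x) = 10*(-3) = -30)
-15*V(4)*(-16) = -15*(-30)*(-16) = 450*(-16) = -7200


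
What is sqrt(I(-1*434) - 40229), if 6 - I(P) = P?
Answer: 3*I*sqrt(4421) ≈ 199.47*I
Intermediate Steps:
I(P) = 6 - P
sqrt(I(-1*434) - 40229) = sqrt((6 - (-1)*434) - 40229) = sqrt((6 - 1*(-434)) - 40229) = sqrt((6 + 434) - 40229) = sqrt(440 - 40229) = sqrt(-39789) = 3*I*sqrt(4421)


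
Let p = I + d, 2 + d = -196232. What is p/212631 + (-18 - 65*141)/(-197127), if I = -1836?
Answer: -4121372713/4657256793 ≈ -0.88494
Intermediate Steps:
d = -196234 (d = -2 - 196232 = -196234)
p = -198070 (p = -1836 - 196234 = -198070)
p/212631 + (-18 - 65*141)/(-197127) = -198070/212631 + (-18 - 65*141)/(-197127) = -198070*1/212631 + (-18 - 9165)*(-1/197127) = -198070/212631 - 9183*(-1/197127) = -198070/212631 + 3061/65709 = -4121372713/4657256793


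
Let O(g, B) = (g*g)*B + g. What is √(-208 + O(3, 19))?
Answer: I*√34 ≈ 5.8309*I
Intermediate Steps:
O(g, B) = g + B*g² (O(g, B) = g²*B + g = B*g² + g = g + B*g²)
√(-208 + O(3, 19)) = √(-208 + 3*(1 + 19*3)) = √(-208 + 3*(1 + 57)) = √(-208 + 3*58) = √(-208 + 174) = √(-34) = I*√34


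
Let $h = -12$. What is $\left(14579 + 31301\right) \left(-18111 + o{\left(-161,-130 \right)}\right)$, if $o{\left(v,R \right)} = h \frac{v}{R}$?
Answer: $- \frac{10810988856}{13} \approx -8.3161 \cdot 10^{8}$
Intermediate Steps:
$o{\left(v,R \right)} = - \frac{12 v}{R}$ ($o{\left(v,R \right)} = - 12 \frac{v}{R} = - \frac{12 v}{R}$)
$\left(14579 + 31301\right) \left(-18111 + o{\left(-161,-130 \right)}\right) = \left(14579 + 31301\right) \left(-18111 - - \frac{1932}{-130}\right) = 45880 \left(-18111 - \left(-1932\right) \left(- \frac{1}{130}\right)\right) = 45880 \left(-18111 - \frac{966}{65}\right) = 45880 \left(- \frac{1178181}{65}\right) = - \frac{10810988856}{13}$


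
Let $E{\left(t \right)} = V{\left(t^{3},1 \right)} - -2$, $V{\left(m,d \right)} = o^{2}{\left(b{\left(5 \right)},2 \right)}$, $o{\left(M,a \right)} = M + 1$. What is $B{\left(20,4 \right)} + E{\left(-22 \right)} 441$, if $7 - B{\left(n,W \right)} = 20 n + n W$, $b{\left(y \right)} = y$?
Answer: $16285$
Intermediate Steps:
$o{\left(M,a \right)} = 1 + M$
$B{\left(n,W \right)} = 7 - 20 n - W n$ ($B{\left(n,W \right)} = 7 - \left(20 n + n W\right) = 7 - \left(20 n + W n\right) = 7 - 20 n - W n$)
$V{\left(m,d \right)} = 36$ ($V{\left(m,d \right)} = \left(1 + 5\right)^{2} = 6^{2} = 36$)
$E{\left(t \right)} = 38$ ($E{\left(t \right)} = 36 - -2 = 36 + 2 = 38$)
$B{\left(20,4 \right)} + E{\left(-22 \right)} 441 = \left(7 - 400 - 4 \cdot 20\right) + 38 \cdot 441 = \left(7 - 400 - 80\right) + 16758 = -473 + 16758 = 16285$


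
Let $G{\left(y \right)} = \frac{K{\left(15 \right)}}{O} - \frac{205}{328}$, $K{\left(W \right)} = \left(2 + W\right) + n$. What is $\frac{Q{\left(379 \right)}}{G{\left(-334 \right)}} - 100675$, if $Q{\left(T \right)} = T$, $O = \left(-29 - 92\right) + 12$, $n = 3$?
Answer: $- \frac{71306363}{705} \approx -1.0114 \cdot 10^{5}$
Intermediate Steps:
$O = -109$ ($O = -121 + 12 = -109$)
$K{\left(W \right)} = 5 + W$ ($K{\left(W \right)} = \left(2 + W\right) + 3 = 5 + W$)
$G{\left(y \right)} = - \frac{705}{872}$ ($G{\left(y \right)} = \frac{5 + 15}{-109} - \frac{205}{328} = 20 \left(- \frac{1}{109}\right) - \frac{5}{8} = - \frac{20}{109} - \frac{5}{8} = - \frac{705}{872}$)
$\frac{Q{\left(379 \right)}}{G{\left(-334 \right)}} - 100675 = \frac{379}{- \frac{705}{872}} - 100675 = 379 \left(- \frac{872}{705}\right) - 100675 = - \frac{330488}{705} - 100675 = - \frac{71306363}{705}$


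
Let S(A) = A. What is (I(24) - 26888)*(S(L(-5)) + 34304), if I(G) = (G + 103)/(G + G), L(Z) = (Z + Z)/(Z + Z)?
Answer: -14756833195/16 ≈ -9.2230e+8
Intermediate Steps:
L(Z) = 1 (L(Z) = (2*Z)/((2*Z)) = (2*Z)*(1/(2*Z)) = 1)
I(G) = (103 + G)/(2*G) (I(G) = (103 + G)/((2*G)) = (103 + G)*(1/(2*G)) = (103 + G)/(2*G))
(I(24) - 26888)*(S(L(-5)) + 34304) = ((½)*(103 + 24)/24 - 26888)*(1 + 34304) = ((½)*(1/24)*127 - 26888)*34305 = (127/48 - 26888)*34305 = -1290497/48*34305 = -14756833195/16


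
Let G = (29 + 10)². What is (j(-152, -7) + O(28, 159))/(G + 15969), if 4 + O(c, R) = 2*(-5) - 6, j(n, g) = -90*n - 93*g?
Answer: 1301/1590 ≈ 0.81824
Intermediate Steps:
j(n, g) = -93*g - 90*n
G = 1521 (G = 39² = 1521)
O(c, R) = -20 (O(c, R) = -4 + (2*(-5) - 6) = -4 + (-10 - 6) = -4 - 16 = -20)
(j(-152, -7) + O(28, 159))/(G + 15969) = ((-93*(-7) - 90*(-152)) - 20)/(1521 + 15969) = ((651 + 13680) - 20)/17490 = (14331 - 20)*(1/17490) = 14311*(1/17490) = 1301/1590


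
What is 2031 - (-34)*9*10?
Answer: 5091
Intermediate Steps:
2031 - (-34)*9*10 = 2031 - (-34)*90 = 2031 - 1*(-3060) = 2031 + 3060 = 5091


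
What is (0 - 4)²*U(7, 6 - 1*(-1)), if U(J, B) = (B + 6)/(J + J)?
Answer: 104/7 ≈ 14.857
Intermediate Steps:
U(J, B) = (6 + B)/(2*J) (U(J, B) = (6 + B)/((2*J)) = (6 + B)*(1/(2*J)) = (6 + B)/(2*J))
(0 - 4)²*U(7, 6 - 1*(-1)) = (0 - 4)²*((½)*(6 + (6 - 1*(-1)))/7) = (-4)²*((½)*(⅐)*(6 + (6 + 1))) = 16*((½)*(⅐)*(6 + 7)) = 16*((½)*(⅐)*13) = 16*(13/14) = 104/7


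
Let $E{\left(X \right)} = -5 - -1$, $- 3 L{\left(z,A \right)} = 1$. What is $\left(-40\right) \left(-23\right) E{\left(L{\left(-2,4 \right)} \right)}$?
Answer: $-3680$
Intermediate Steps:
$L{\left(z,A \right)} = - \frac{1}{3}$ ($L{\left(z,A \right)} = \left(- \frac{1}{3}\right) 1 = - \frac{1}{3}$)
$E{\left(X \right)} = -4$ ($E{\left(X \right)} = -5 + 1 = -4$)
$\left(-40\right) \left(-23\right) E{\left(L{\left(-2,4 \right)} \right)} = \left(-40\right) \left(-23\right) \left(-4\right) = 920 \left(-4\right) = -3680$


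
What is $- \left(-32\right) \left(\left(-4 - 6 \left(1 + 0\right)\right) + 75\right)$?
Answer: $2080$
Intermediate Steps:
$- \left(-32\right) \left(\left(-4 - 6 \left(1 + 0\right)\right) + 75\right) = - \left(-32\right) \left(\left(-4 - 6\right) + 75\right) = - \left(-32\right) \left(-10 + 75\right) = - \left(-32\right) 65 = \left(-1\right) \left(-2080\right) = 2080$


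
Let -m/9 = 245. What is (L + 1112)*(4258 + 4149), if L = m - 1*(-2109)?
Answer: 8541512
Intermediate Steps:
m = -2205 (m = -9*245 = -2205)
L = -96 (L = -2205 - 1*(-2109) = -2205 + 2109 = -96)
(L + 1112)*(4258 + 4149) = (-96 + 1112)*(4258 + 4149) = 1016*8407 = 8541512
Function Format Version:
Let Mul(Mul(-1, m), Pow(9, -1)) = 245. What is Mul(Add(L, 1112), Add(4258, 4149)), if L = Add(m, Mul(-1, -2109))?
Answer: 8541512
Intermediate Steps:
m = -2205 (m = Mul(-9, 245) = -2205)
L = -96 (L = Add(-2205, Mul(-1, -2109)) = Add(-2205, 2109) = -96)
Mul(Add(L, 1112), Add(4258, 4149)) = Mul(Add(-96, 1112), Add(4258, 4149)) = Mul(1016, 8407) = 8541512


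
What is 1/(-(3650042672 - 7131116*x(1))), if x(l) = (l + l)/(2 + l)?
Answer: -3/10935865784 ≈ -2.7433e-10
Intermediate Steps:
x(l) = 2*l/(2 + l) (x(l) = (2*l)/(2 + l) = 2*l/(2 + l))
1/(-(3650042672 - 7131116*x(1))) = 1/(-(3650042672 - 14262232/(2 + 1))) = 1/(-54436/(1/((2*1/3)*(-131) + 67052))) = 1/(-54436/(1/((2*1*(⅓))*(-131) + 67052))) = 1/(-54436/(1/((⅔)*(-131) + 67052))) = 1/(-54436/(1/(-262/3 + 67052))) = 1/(-54436/(1/(200894/3))) = 1/(-54436/3/200894) = 1/(-54436*200894/3) = 1/(-10935865784/3) = -3/10935865784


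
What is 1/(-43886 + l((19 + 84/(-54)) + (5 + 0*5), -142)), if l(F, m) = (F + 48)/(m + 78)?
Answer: -288/12639485 ≈ -2.2786e-5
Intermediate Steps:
l(F, m) = (48 + F)/(78 + m)
1/(-43886 + l((19 + 84/(-54)) + (5 + 0*5), -142)) = 1/(-43886 + (48 + ((19 + 84/(-54)) + (5 + 0*5)))/(78 - 142)) = 1/(-43886 + (48 + ((19 + 84*(-1/54)) + (5 + 0)))/(-64)) = 1/(-43886 - (48 + ((19 - 14/9) + 5))/64) = 1/(-43886 - (48 + (157/9 + 5))/64) = 1/(-43886 - (48 + 202/9)/64) = 1/(-43886 - 1/64*634/9) = 1/(-43886 - 317/288) = 1/(-12639485/288) = -288/12639485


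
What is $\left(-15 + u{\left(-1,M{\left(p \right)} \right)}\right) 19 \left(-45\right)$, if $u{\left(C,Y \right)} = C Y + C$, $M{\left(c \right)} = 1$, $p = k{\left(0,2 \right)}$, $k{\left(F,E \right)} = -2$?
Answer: $14535$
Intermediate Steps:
$p = -2$
$u{\left(C,Y \right)} = C + C Y$
$\left(-15 + u{\left(-1,M{\left(p \right)} \right)}\right) 19 \left(-45\right) = \left(-15 - \left(1 + 1\right)\right) 19 \left(-45\right) = \left(-15 - 2\right) 19 \left(-45\right) = \left(-17\right) 19 \left(-45\right) = \left(-323\right) \left(-45\right) = 14535$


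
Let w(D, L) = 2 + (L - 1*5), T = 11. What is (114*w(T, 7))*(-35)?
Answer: -15960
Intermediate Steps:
w(D, L) = -3 + L (w(D, L) = 2 + (L - 5) = 2 + (-5 + L) = -3 + L)
(114*w(T, 7))*(-35) = (114*(-3 + 7))*(-35) = (114*4)*(-35) = 456*(-35) = -15960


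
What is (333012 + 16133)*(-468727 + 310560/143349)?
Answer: -7819828050043545/47783 ≈ -1.6365e+11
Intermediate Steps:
(333012 + 16133)*(-468727 + 310560/143349) = 349145*(-468727 + 310560*(1/143349)) = 349145*(-468727 + 103520/47783) = 349145*(-22397078721/47783) = -7819828050043545/47783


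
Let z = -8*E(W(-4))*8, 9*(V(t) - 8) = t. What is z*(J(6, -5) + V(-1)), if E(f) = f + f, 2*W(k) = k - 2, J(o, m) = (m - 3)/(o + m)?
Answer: -128/3 ≈ -42.667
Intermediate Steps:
J(o, m) = (-3 + m)/(m + o)
W(k) = -1 + k/2 (W(k) = (k - 2)/2 = (-2 + k)/2 = -1 + k/2)
V(t) = 8 + t/9
E(f) = 2*f
z = 384 (z = -16*(-1 + (1/2)*(-4))*8 = -16*(-1 - 2)*8 = -16*(-3)*8 = -8*(-6)*8 = 48*8 = 384)
z*(J(6, -5) + V(-1)) = 384*((-3 - 5)/(-5 + 6) + (8 + (1/9)*(-1))) = 384*(-8/1 + (8 - 1/9)) = 384*(1*(-8) + 71/9) = 384*(-8 + 71/9) = 384*(-1/9) = -128/3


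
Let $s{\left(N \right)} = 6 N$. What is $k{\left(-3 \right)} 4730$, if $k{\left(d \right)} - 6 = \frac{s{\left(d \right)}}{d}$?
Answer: $56760$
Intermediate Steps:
$k{\left(d \right)} = 12$ ($k{\left(d \right)} = 6 + \frac{6 d}{d} = 6 + 6 = 12$)
$k{\left(-3 \right)} 4730 = 12 \cdot 4730 = 56760$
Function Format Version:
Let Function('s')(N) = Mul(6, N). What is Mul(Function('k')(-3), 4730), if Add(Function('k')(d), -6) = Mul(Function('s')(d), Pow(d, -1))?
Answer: 56760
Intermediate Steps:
Function('k')(d) = 12 (Function('k')(d) = Add(6, Mul(Mul(6, d), Pow(d, -1))) = Add(6, 6) = 12)
Mul(Function('k')(-3), 4730) = Mul(12, 4730) = 56760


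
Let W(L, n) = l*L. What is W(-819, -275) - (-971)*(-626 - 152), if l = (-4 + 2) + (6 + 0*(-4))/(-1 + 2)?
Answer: -758714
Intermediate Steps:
l = 4 (l = -2 + (6 + 0)/1 = -2 + 6*1 = -2 + 6 = 4)
W(L, n) = 4*L
W(-819, -275) - (-971)*(-626 - 152) = 4*(-819) - (-971)*(-626 - 152) = -3276 - (-971)*(-778) = -3276 - 1*755438 = -3276 - 755438 = -758714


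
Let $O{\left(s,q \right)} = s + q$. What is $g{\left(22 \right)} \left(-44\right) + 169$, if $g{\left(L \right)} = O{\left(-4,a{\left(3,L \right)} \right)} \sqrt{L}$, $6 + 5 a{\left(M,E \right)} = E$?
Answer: $169 + \frac{176 \sqrt{22}}{5} \approx 334.1$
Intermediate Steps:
$a{\left(M,E \right)} = - \frac{6}{5} + \frac{E}{5}$
$O{\left(s,q \right)} = q + s$
$g{\left(L \right)} = \sqrt{L} \left(- \frac{26}{5} + \frac{L}{5}\right)$ ($g{\left(L \right)} = \left(\left(- \frac{6}{5} + \frac{L}{5}\right) - 4\right) \sqrt{L} = \left(- \frac{26}{5} + \frac{L}{5}\right) \sqrt{L} = \sqrt{L} \left(- \frac{26}{5} + \frac{L}{5}\right)$)
$g{\left(22 \right)} \left(-44\right) + 169 = \frac{\sqrt{22} \left(-26 + 22\right)}{5} \left(-44\right) + 169 = \frac{1}{5} \sqrt{22} \left(-4\right) \left(-44\right) + 169 = - \frac{4 \sqrt{22}}{5} \left(-44\right) + 169 = \frac{176 \sqrt{22}}{5} + 169 = 169 + \frac{176 \sqrt{22}}{5}$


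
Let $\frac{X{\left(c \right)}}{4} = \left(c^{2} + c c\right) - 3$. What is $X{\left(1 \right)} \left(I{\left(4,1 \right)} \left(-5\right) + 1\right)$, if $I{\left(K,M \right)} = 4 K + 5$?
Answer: $416$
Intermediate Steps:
$I{\left(K,M \right)} = 5 + 4 K$
$X{\left(c \right)} = -12 + 8 c^{2}$ ($X{\left(c \right)} = 4 \left(\left(c^{2} + c c\right) - 3\right) = 4 \left(\left(c^{2} + c^{2}\right) - 3\right) = 4 \left(2 c^{2} - 3\right) = 4 \left(-3 + 2 c^{2}\right) = -12 + 8 c^{2}$)
$X{\left(1 \right)} \left(I{\left(4,1 \right)} \left(-5\right) + 1\right) = \left(-12 + 8 \cdot 1^{2}\right) \left(\left(5 + 4 \cdot 4\right) \left(-5\right) + 1\right) = \left(-12 + 8 \cdot 1\right) \left(\left(5 + 16\right) \left(-5\right) + 1\right) = \left(-12 + 8\right) \left(21 \left(-5\right) + 1\right) = - 4 \left(-105 + 1\right) = \left(-4\right) \left(-104\right) = 416$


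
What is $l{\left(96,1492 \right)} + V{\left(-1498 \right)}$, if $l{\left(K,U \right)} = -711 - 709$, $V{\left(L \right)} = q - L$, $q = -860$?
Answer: $-782$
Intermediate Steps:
$V{\left(L \right)} = -860 - L$
$l{\left(K,U \right)} = -1420$
$l{\left(96,1492 \right)} + V{\left(-1498 \right)} = -1420 - -638 = -1420 + \left(-860 + 1498\right) = -1420 + 638 = -782$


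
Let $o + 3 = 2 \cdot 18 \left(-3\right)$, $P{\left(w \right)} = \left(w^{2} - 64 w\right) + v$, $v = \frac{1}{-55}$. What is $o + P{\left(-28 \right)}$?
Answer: $\frac{135574}{55} \approx 2465.0$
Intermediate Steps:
$v = - \frac{1}{55} \approx -0.018182$
$P{\left(w \right)} = - \frac{1}{55} + w^{2} - 64 w$ ($P{\left(w \right)} = \left(w^{2} - 64 w\right) - \frac{1}{55} = - \frac{1}{55} + w^{2} - 64 w$)
$o = -111$ ($o = -3 + 2 \cdot 18 \left(-3\right) = -3 + 36 \left(-3\right) = -3 - 108 = -111$)
$o + P{\left(-28 \right)} = -111 - \left(- \frac{98559}{55} - 784\right) = -111 + \left(- \frac{1}{55} + 784 + 1792\right) = -111 + \frac{141679}{55} = \frac{135574}{55}$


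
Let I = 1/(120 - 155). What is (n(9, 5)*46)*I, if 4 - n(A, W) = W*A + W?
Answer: 2116/35 ≈ 60.457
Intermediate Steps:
n(A, W) = 4 - W - A*W (n(A, W) = 4 - (W*A + W) = 4 - (A*W + W) = 4 - (W + A*W) = 4 + (-W - A*W) = 4 - W - A*W)
I = -1/35 (I = 1/(-35) = -1/35 ≈ -0.028571)
(n(9, 5)*46)*I = ((4 - 1*5 - 1*9*5)*46)*(-1/35) = ((4 - 5 - 45)*46)*(-1/35) = -46*46*(-1/35) = -2116*(-1/35) = 2116/35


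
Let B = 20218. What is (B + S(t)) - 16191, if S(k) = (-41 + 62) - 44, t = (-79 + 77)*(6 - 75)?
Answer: 4004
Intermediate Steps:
t = 138 (t = -2*(-69) = 138)
S(k) = -23 (S(k) = 21 - 44 = -23)
(B + S(t)) - 16191 = (20218 - 23) - 16191 = 20195 - 16191 = 4004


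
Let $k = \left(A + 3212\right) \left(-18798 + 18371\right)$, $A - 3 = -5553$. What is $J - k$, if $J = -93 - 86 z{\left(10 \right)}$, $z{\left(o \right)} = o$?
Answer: $-999279$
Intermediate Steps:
$A = -5550$ ($A = 3 - 5553 = -5550$)
$k = 998326$ ($k = \left(-5550 + 3212\right) \left(-18798 + 18371\right) = \left(-2338\right) \left(-427\right) = 998326$)
$J = -953$ ($J = -93 - 860 = -953$)
$J - k = -953 - 998326 = -999279$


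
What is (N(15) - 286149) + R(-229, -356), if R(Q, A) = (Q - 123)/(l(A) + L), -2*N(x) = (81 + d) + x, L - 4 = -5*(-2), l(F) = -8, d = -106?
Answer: -858608/3 ≈ -2.8620e+5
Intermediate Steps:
L = 14 (L = 4 - 5*(-2) = 4 + 10 = 14)
N(x) = 25/2 - x/2 (N(x) = -((81 - 106) + x)/2 = -(-25 + x)/2 = 25/2 - x/2)
R(Q, A) = -41/2 + Q/6 (R(Q, A) = (Q - 123)/(-8 + 14) = (-123 + Q)/6 = (-123 + Q)*(1/6) = -41/2 + Q/6)
(N(15) - 286149) + R(-229, -356) = ((25/2 - 1/2*15) - 286149) + (-41/2 + (1/6)*(-229)) = ((25/2 - 15/2) - 286149) + (-41/2 - 229/6) = (5 - 286149) - 176/3 = -286144 - 176/3 = -858608/3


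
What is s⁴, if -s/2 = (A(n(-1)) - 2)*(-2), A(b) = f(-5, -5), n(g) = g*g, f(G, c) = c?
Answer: 614656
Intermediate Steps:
n(g) = g²
A(b) = -5
s = -28 (s = -2*(-5 - 2)*(-2) = -(-14)*(-2) = -2*14 = -28)
s⁴ = (-28)⁴ = 614656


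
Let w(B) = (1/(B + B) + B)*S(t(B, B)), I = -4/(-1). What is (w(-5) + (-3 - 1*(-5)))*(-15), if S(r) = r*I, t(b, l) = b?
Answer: -1560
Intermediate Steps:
I = 4 (I = -4*(-1) = 4)
S(r) = 4*r (S(r) = r*4 = 4*r)
w(B) = 4*B*(B + 1/(2*B)) (w(B) = (1/(B + B) + B)*(4*B) = (1/(2*B) + B)*(4*B) = (B + 1/(2*B))*(4*B) = 4*B*(B + 1/(2*B)))
(w(-5) + (-3 - 1*(-5)))*(-15) = ((2 + 4*(-5)**2) + (-3 - 1*(-5)))*(-15) = ((2 + 4*25) + (-3 + 5))*(-15) = ((2 + 100) + 2)*(-15) = (102 + 2)*(-15) = 104*(-15) = -1560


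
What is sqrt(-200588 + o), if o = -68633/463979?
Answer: 3*I*sqrt(4797990769087335)/463979 ≈ 447.87*I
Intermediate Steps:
o = -68633/463979 (o = -68633*1/463979 = -68633/463979 ≈ -0.14792)
sqrt(-200588 + o) = sqrt(-200588 - 68633/463979) = sqrt(-93068688285/463979) = 3*I*sqrt(4797990769087335)/463979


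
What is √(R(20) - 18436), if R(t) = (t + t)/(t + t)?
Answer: I*√18435 ≈ 135.78*I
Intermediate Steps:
R(t) = 1 (R(t) = (2*t)/((2*t)) = (2*t)*(1/(2*t)) = 1)
√(R(20) - 18436) = √(1 - 18436) = √(-18435) = I*√18435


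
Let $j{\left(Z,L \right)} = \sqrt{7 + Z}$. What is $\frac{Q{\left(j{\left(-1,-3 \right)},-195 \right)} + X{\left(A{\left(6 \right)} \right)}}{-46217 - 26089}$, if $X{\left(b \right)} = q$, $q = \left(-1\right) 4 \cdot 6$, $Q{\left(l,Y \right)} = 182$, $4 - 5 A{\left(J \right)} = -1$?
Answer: $- \frac{79}{36153} \approx -0.0021852$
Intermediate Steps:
$A{\left(J \right)} = 1$ ($A{\left(J \right)} = \frac{4}{5} - - \frac{1}{5} = \frac{4}{5} + \frac{1}{5} = 1$)
$q = -24$ ($q = \left(-4\right) 6 = -24$)
$X{\left(b \right)} = -24$
$\frac{Q{\left(j{\left(-1,-3 \right)},-195 \right)} + X{\left(A{\left(6 \right)} \right)}}{-46217 - 26089} = \frac{182 - 24}{-46217 - 26089} = \frac{158}{-72306} = 158 \left(- \frac{1}{72306}\right) = - \frac{79}{36153}$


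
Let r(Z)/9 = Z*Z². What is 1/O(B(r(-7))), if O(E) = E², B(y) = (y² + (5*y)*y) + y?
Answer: 1/3268903667902929 ≈ 3.0591e-16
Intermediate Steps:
r(Z) = 9*Z³ (r(Z) = 9*(Z*Z²) = 9*Z³)
B(y) = y + 6*y² (B(y) = (y² + 5*y²) + y = 6*y² + y = y + 6*y²)
1/O(B(r(-7))) = 1/(((9*(-7)³)*(1 + 6*(9*(-7)³)))²) = 1/(((9*(-343))*(1 + 6*(9*(-343))))²) = 1/((-3087*(1 + 6*(-3087)))²) = 1/((-3087*(1 - 18522))²) = 1/((-3087*(-18521))²) = 1/(57174327²) = 1/3268903667902929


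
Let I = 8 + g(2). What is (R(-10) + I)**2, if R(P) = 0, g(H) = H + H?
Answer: 144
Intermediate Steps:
g(H) = 2*H
I = 12 (I = 8 + 2*2 = 8 + 4 = 12)
(R(-10) + I)**2 = (0 + 12)**2 = 12**2 = 144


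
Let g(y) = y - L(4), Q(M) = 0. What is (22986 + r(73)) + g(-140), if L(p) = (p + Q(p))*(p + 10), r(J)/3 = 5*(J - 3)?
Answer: 23840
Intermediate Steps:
r(J) = -45 + 15*J (r(J) = 3*(5*(J - 3)) = 3*(5*(-3 + J)) = 3*(-15 + 5*J) = -45 + 15*J)
L(p) = p*(10 + p) (L(p) = (p + 0)*(p + 10) = p*(10 + p))
g(y) = -56 + y (g(y) = y - 4*(10 + 4) = y - 4*14 = y - 1*56 = y - 56 = -56 + y)
(22986 + r(73)) + g(-140) = (22986 + (-45 + 15*73)) + (-56 - 140) = (22986 + (-45 + 1095)) - 196 = (22986 + 1050) - 196 = 24036 - 196 = 23840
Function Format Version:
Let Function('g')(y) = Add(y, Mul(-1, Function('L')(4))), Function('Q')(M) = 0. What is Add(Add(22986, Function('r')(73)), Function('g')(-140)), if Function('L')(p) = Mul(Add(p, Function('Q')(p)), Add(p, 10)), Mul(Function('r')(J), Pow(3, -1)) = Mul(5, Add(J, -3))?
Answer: 23840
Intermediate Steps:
Function('r')(J) = Add(-45, Mul(15, J)) (Function('r')(J) = Mul(3, Mul(5, Add(J, -3))) = Mul(3, Mul(5, Add(-3, J))) = Mul(3, Add(-15, Mul(5, J))) = Add(-45, Mul(15, J)))
Function('L')(p) = Mul(p, Add(10, p)) (Function('L')(p) = Mul(Add(p, 0), Add(p, 10)) = Mul(p, Add(10, p)))
Function('g')(y) = Add(-56, y) (Function('g')(y) = Add(y, Mul(-1, Mul(4, Add(10, 4)))) = Add(y, Mul(-1, Mul(4, 14))) = Add(y, Mul(-1, 56)) = Add(y, -56) = Add(-56, y))
Add(Add(22986, Function('r')(73)), Function('g')(-140)) = Add(Add(22986, Add(-45, Mul(15, 73))), Add(-56, -140)) = Add(Add(22986, Add(-45, 1095)), -196) = Add(Add(22986, 1050), -196) = Add(24036, -196) = 23840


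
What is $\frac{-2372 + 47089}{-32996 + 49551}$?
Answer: $\frac{44717}{16555} \approx 2.7011$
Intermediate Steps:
$\frac{-2372 + 47089}{-32996 + 49551} = \frac{44717}{16555}$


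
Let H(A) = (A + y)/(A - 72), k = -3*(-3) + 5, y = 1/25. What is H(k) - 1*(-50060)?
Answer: 72586649/1450 ≈ 50060.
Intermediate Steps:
y = 1/25 ≈ 0.040000
k = 14 (k = -(-9) + 5 = -1*(-9) + 5 = 9 + 5 = 14)
H(A) = (1/25 + A)/(-72 + A) (H(A) = (A + 1/25)/(A - 72) = (1/25 + A)/(-72 + A))
H(k) - 1*(-50060) = (1/25 + 14)/(-72 + 14) - 1*(-50060) = (351/25)/(-58) + 50060 = -1/58*351/25 + 50060 = -351/1450 + 50060 = 72586649/1450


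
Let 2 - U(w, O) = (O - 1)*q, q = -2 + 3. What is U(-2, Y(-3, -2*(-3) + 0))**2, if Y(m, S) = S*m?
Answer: 441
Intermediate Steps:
q = 1
U(w, O) = 3 - O (U(w, O) = 2 - (O - 1) = 2 - (-1 + O) = 2 + (1 - O) = 3 - O)
U(-2, Y(-3, -2*(-3) + 0))**2 = (3 - (-2*(-3) + 0)*(-3))**2 = (3 - (6 + 0)*(-3))**2 = (3 - 6*(-3))**2 = (3 - 1*(-18))**2 = (3 + 18)**2 = 21**2 = 441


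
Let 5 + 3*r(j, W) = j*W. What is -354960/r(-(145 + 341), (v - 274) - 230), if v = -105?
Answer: -1064880/295969 ≈ -3.5979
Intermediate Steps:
r(j, W) = -5/3 + W*j/3 (r(j, W) = -5/3 + (j*W)/3 = -5/3 + (W*j)/3 = -5/3 + W*j/3)
-354960/r(-(145 + 341), (v - 274) - 230) = -354960/(-5/3 + ((-105 - 274) - 230)*(-(145 + 341))/3) = -354960/(-5/3 + (-379 - 230)*(-1*486)/3) = -354960/(-5/3 + (⅓)*(-609)*(-486)) = -354960/(-5/3 + 98658) = -354960/295969/3 = -354960*3/295969 = -1064880/295969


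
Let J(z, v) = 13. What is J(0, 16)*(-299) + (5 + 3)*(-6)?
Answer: -3935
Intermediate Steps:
J(0, 16)*(-299) + (5 + 3)*(-6) = 13*(-299) + (5 + 3)*(-6) = -3887 + 8*(-6) = -3887 - 48 = -3935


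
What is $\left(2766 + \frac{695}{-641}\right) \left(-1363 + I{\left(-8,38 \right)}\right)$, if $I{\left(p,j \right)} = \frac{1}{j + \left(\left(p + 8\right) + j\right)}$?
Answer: $- \frac{183588379557}{48716} \approx -3.7685 \cdot 10^{6}$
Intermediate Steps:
$I{\left(p,j \right)} = \frac{1}{8 + p + 2 j}$ ($I{\left(p,j \right)} = \frac{1}{j + \left(\left(8 + p\right) + j\right)} = \frac{1}{j + \left(8 + j + p\right)} = \frac{1}{8 + p + 2 j}$)
$\left(2766 + \frac{695}{-641}\right) \left(-1363 + I{\left(-8,38 \right)}\right) = \left(2766 + \frac{695}{-641}\right) \left(-1363 + \frac{1}{8 - 8 + 2 \cdot 38}\right) = \left(2766 + 695 \left(- \frac{1}{641}\right)\right) \left(-1363 + \frac{1}{8 - 8 + 76}\right) = \left(2766 - \frac{695}{641}\right) \left(-1363 + \frac{1}{76}\right) = \frac{1772311 \left(-1363 + \frac{1}{76}\right)}{641} = \frac{1772311}{641} \left(- \frac{103587}{76}\right) = - \frac{183588379557}{48716}$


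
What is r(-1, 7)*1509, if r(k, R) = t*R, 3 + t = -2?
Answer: -52815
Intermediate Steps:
t = -5 (t = -3 - 2 = -5)
r(k, R) = -5*R
r(-1, 7)*1509 = -5*7*1509 = -35*1509 = -52815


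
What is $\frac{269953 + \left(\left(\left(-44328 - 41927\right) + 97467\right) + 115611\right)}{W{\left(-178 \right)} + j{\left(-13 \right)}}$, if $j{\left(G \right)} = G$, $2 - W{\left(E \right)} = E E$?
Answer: $- \frac{396776}{31695} \approx -12.519$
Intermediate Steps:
$W{\left(E \right)} = 2 - E^{2}$ ($W{\left(E \right)} = 2 - E E = 2 - E^{2}$)
$\frac{269953 + \left(\left(\left(-44328 - 41927\right) + 97467\right) + 115611\right)}{W{\left(-178 \right)} + j{\left(-13 \right)}} = \frac{269953 + \left(\left(\left(-44328 - 41927\right) + 97467\right) + 115611\right)}{\left(2 - \left(-178\right)^{2}\right) - 13} = \frac{269953 + \left(\left(-86255 + 97467\right) + 115611\right)}{\left(2 - 31684\right) - 13} = \frac{269953 + \left(11212 + 115611\right)}{\left(2 - 31684\right) - 13} = \frac{269953 + 126823}{-31682 - 13} = \frac{396776}{-31695} = 396776 \left(- \frac{1}{31695}\right) = - \frac{396776}{31695}$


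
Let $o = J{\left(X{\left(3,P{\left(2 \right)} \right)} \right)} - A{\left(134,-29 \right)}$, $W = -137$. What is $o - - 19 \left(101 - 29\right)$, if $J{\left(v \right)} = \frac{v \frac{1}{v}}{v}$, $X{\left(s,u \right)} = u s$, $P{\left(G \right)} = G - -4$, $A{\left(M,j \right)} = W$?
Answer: $\frac{27091}{18} \approx 1505.1$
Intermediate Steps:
$A{\left(M,j \right)} = -137$
$P{\left(G \right)} = 4 + G$ ($P{\left(G \right)} = G + 4 = 4 + G$)
$X{\left(s,u \right)} = s u$
$J{\left(v \right)} = \frac{1}{v}$ ($J{\left(v \right)} = 1 \frac{1}{v} = \frac{1}{v}$)
$o = \frac{2467}{18}$ ($o = \frac{1}{3 \left(4 + 2\right)} - -137 = \frac{1}{3 \cdot 6} + 137 = \frac{1}{18} + 137 = \frac{2467}{18} \approx 137.06$)
$o - - 19 \left(101 - 29\right) = \frac{2467}{18} - - 19 \left(101 - 29\right) = \frac{2467}{18} - \left(-19\right) 72 = \frac{2467}{18} - -1368 = \frac{2467}{18} + 1368 = \frac{27091}{18}$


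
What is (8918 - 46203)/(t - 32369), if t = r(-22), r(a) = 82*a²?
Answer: -37285/7319 ≈ -5.0943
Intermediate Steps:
t = 39688 (t = 82*(-22)² = 82*484 = 39688)
(8918 - 46203)/(t - 32369) = (8918 - 46203)/(39688 - 32369) = -37285/7319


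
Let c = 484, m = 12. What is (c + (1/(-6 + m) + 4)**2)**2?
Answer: 325766401/1296 ≈ 2.5136e+5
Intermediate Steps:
(c + (1/(-6 + m) + 4)**2)**2 = (484 + (1/(-6 + 12) + 4)**2)**2 = (484 + (1/6 + 4)**2)**2 = (484 + (25/6)**2)**2 = (484 + 625/36)**2 = (18049/36)**2 = 325766401/1296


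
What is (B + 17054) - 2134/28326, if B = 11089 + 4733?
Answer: 465621721/14163 ≈ 32876.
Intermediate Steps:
B = 15822
(B + 17054) - 2134/28326 = (15822 + 17054) - 2134/28326 = 32876 - 2134*1/28326 = 32876 - 1067/14163 = 465621721/14163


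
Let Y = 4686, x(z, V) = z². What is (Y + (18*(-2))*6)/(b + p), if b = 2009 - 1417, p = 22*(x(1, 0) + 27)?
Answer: 2235/604 ≈ 3.7003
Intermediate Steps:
p = 616 (p = 22*(1² + 27) = 22*(1 + 27) = 22*28 = 616)
b = 592
(Y + (18*(-2))*6)/(b + p) = (4686 + (18*(-2))*6)/(592 + 616) = (4686 - 36*6)/1208 = (4686 - 216)*(1/1208) = 4470*(1/1208) = 2235/604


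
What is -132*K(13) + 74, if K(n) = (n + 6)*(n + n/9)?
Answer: -108458/3 ≈ -36153.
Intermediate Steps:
K(n) = 10*n*(6 + n)/9 (K(n) = (6 + n)*(n + n*(⅑)) = (6 + n)*(n + n/9) = (6 + n)*(10*n/9) = 10*n*(6 + n)/9)
-132*K(13) + 74 = -440*13*(6 + 13)/3 + 74 = -440*13*19/3 + 74 = -132*2470/9 + 74 = -108680/3 + 74 = -108458/3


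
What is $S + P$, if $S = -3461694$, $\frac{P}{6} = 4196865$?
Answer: $21719496$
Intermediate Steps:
$P = 25181190$ ($P = 6 \cdot 4196865 = 25181190$)
$S + P = -3461694 + 25181190 = 21719496$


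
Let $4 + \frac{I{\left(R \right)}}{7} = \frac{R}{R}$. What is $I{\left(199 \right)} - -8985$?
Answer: $8964$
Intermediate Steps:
$I{\left(R \right)} = -21$ ($I{\left(R \right)} = -28 + 7 \frac{R}{R} = -28 + 7 \cdot 1 = -28 + 7 = -21$)
$I{\left(199 \right)} - -8985 = -21 - -8985 = -21 + 8985 = 8964$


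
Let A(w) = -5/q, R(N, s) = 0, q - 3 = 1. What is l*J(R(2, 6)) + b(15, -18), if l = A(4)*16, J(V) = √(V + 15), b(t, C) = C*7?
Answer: -126 - 20*√15 ≈ -203.46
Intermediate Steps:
q = 4 (q = 3 + 1 = 4)
b(t, C) = 7*C
J(V) = √(15 + V)
A(w) = -5/4
l = -20 (l = -5/4*16 = -20)
l*J(R(2, 6)) + b(15, -18) = -20*√(15 + 0) + 7*(-18) = -20*√15 - 126 = -126 - 20*√15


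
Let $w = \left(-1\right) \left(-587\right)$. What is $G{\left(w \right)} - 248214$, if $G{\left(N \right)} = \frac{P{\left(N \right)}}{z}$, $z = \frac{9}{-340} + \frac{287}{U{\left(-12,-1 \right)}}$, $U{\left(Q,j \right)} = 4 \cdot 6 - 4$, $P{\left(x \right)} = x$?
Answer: $- \frac{120860260}{487} \approx -2.4817 \cdot 10^{5}$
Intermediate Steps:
$w = 587$
$U{\left(Q,j \right)} = 20$ ($U{\left(Q,j \right)} = 24 - 4 = 20$)
$z = \frac{487}{34}$ ($z = \frac{9}{-340} + \frac{287}{20} = 9 \left(- \frac{1}{340}\right) + 287 \cdot \frac{1}{20} = - \frac{9}{340} + \frac{287}{20} = \frac{487}{34} \approx 14.324$)
$G{\left(N \right)} = \frac{34 N}{487}$ ($G{\left(N \right)} = \frac{N}{\frac{487}{34}} = N \frac{34}{487} = \frac{34 N}{487}$)
$G{\left(w \right)} - 248214 = \frac{34}{487} \cdot 587 - 248214 = \frac{19958}{487} - 248214 = - \frac{120860260}{487}$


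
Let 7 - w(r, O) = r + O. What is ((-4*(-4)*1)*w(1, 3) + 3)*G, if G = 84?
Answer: 4284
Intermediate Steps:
w(r, O) = 7 - O - r (w(r, O) = 7 - (r + O) = 7 - (O + r) = 7 + (-O - r) = 7 - O - r)
((-4*(-4)*1)*w(1, 3) + 3)*G = ((-4*(-4)*1)*(7 - 1*3 - 1*1) + 3)*84 = ((16*1)*(7 - 3 - 1) + 3)*84 = (16*3 + 3)*84 = (48 + 3)*84 = 51*84 = 4284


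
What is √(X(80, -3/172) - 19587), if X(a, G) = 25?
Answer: I*√19562 ≈ 139.86*I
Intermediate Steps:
√(X(80, -3/172) - 19587) = √(25 - 19587) = √(-19562) = I*√19562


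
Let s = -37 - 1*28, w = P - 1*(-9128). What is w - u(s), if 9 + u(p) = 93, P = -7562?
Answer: 1482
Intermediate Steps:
w = 1566 (w = -7562 - 1*(-9128) = -7562 + 9128 = 1566)
s = -65 (s = -37 - 28 = -65)
u(p) = 84 (u(p) = -9 + 93 = 84)
w - u(s) = 1566 - 1*84 = 1566 - 84 = 1482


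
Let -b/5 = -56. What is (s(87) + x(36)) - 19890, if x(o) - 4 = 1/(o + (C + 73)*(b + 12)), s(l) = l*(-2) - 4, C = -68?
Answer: -30015743/1496 ≈ -20064.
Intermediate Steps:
b = 280 (b = -5*(-56) = 280)
s(l) = -4 - 2*l (s(l) = -2*l - 4 = -4 - 2*l)
x(o) = 4 + 1/(1460 + o) (x(o) = 4 + 1/(o + (-68 + 73)*(280 + 12)) = 4 + 1/(o + 5*292) = 4 + 1/(o + 1460) = 4 + 1/(1460 + o))
(s(87) + x(36)) - 19890 = ((-4 - 2*87) + (5841 + 4*36)/(1460 + 36)) - 19890 = ((-4 - 174) + (5841 + 144)/1496) - 19890 = (-178 + (1/1496)*5985) - 19890 = (-178 + 5985/1496) - 19890 = -260303/1496 - 19890 = -30015743/1496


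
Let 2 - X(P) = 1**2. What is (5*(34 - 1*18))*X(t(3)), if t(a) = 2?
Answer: 80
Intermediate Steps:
X(P) = 1 (X(P) = 2 - 1*1**2 = 2 - 1*1 = 2 - 1 = 1)
(5*(34 - 1*18))*X(t(3)) = (5*(34 - 1*18))*1 = (5*(34 - 18))*1 = (5*16)*1 = 80*1 = 80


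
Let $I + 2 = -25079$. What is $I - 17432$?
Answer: $-42513$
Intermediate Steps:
$I = -25081$ ($I = -2 - 25079 = -25081$)
$I - 17432 = -25081 - 17432 = -42513$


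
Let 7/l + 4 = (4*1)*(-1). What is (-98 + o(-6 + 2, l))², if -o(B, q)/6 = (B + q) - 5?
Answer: 24025/16 ≈ 1501.6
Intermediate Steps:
l = -7/8 (l = 7/(-4 + (4*1)*(-1)) = 7/(-4 + 4*(-1)) = 7/(-4 - 4) = 7/(-8) = 7*(-⅛) = -7/8 ≈ -0.87500)
o(B, q) = 30 - 6*B - 6*q (o(B, q) = -6*((B + q) - 5) = -6*(-5 + B + q) = 30 - 6*B - 6*q)
(-98 + o(-6 + 2, l))² = (-98 + (30 - 6*(-6 + 2) - 6*(-7/8)))² = (-98 + (30 - 6*(-4) + 21/4))² = (-98 + (30 + 24 + 21/4))² = (-98 + 237/4)² = (-155/4)² = 24025/16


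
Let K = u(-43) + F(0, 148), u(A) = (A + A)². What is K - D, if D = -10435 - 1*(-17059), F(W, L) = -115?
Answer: 657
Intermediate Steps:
u(A) = 4*A² (u(A) = (2*A)² = 4*A²)
D = 6624 (D = -10435 + 17059 = 6624)
K = 7281 (K = 4*(-43)² - 115 = 4*1849 - 115 = 7396 - 115 = 7281)
K - D = 7281 - 1*6624 = 7281 - 6624 = 657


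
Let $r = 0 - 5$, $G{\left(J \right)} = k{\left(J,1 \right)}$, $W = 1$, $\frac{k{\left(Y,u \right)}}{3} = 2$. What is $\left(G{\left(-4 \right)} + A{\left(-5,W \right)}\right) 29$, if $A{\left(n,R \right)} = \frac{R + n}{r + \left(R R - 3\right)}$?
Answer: $\frac{1334}{7} \approx 190.57$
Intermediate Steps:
$k{\left(Y,u \right)} = 6$ ($k{\left(Y,u \right)} = 3 \cdot 2 = 6$)
$G{\left(J \right)} = 6$
$r = -5$
$A{\left(n,R \right)} = \frac{R + n}{-8 + R^{2}}$ ($A{\left(n,R \right)} = \frac{R + n}{-5 + \left(R R - 3\right)} = \frac{R + n}{-5 + \left(R^{2} - 3\right)} = \frac{R + n}{-5 + \left(-3 + R^{2}\right)} = \frac{R + n}{-8 + R^{2}}$)
$\left(G{\left(-4 \right)} + A{\left(-5,W \right)}\right) 29 = \left(6 + \frac{1 - 5}{-8 + 1^{2}}\right) 29 = \left(6 + \frac{1}{-8 + 1} \left(-4\right)\right) 29 = \left(6 + \frac{1}{-7} \left(-4\right)\right) 29 = \left(6 - - \frac{4}{7}\right) 29 = \left(6 + \frac{4}{7}\right) 29 = \frac{46}{7} \cdot 29 = \frac{1334}{7}$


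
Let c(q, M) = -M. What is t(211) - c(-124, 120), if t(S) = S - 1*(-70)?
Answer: 401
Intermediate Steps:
t(S) = 70 + S (t(S) = S + 70 = 70 + S)
t(211) - c(-124, 120) = (70 + 211) - (-1)*120 = 281 - 1*(-120) = 281 + 120 = 401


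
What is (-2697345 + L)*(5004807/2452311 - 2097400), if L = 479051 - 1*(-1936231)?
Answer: 161198129684520151/272479 ≈ 5.9160e+11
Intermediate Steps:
L = 2415282 (L = 479051 + 1936231 = 2415282)
(-2697345 + L)*(5004807/2452311 - 2097400) = (-2697345 + 2415282)*(5004807/2452311 - 2097400) = -282063*(5004807*(1/2452311) - 2097400) = -282063*(1668269/817437 - 2097400) = -282063*(-1714490695531/817437) = 161198129684520151/272479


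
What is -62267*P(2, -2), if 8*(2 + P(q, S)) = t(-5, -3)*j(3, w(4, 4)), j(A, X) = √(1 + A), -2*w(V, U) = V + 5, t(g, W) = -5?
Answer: 809471/4 ≈ 2.0237e+5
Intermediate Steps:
w(V, U) = -5/2 - V/2 (w(V, U) = -(V + 5)/2 = -(5 + V)/2 = -5/2 - V/2)
P(q, S) = -13/4 (P(q, S) = -2 + (-5*√(1 + 3))/8 = -2 + (-5*√4)/8 = -2 + (-5*2)/8 = -2 + (⅛)*(-10) = -2 - 5/4 = -13/4)
-62267*P(2, -2) = -62267*(-13/4) = 809471/4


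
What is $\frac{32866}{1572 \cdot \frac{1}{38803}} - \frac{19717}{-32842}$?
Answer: $\frac{5235426728030}{6453453} \approx 8.1126 \cdot 10^{5}$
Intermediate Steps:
$\frac{32866}{1572 \cdot \frac{1}{38803}} - \frac{19717}{-32842} = \frac{32866}{1572 \cdot \frac{1}{38803}} - - \frac{19717}{32842} = \frac{32866}{\frac{1572}{38803}} + \frac{19717}{32842} = 32866 \cdot \frac{38803}{1572} + \frac{19717}{32842} = \frac{637649699}{786} + \frac{19717}{32842} = \frac{5235426728030}{6453453}$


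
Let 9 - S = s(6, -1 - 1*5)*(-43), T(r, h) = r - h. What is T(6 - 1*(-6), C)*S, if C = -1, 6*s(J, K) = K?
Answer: -442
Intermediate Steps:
s(J, K) = K/6
S = -34 (S = 9 - (-1 - 1*5)/6*(-43) = 9 - (-1 - 5)/6*(-43) = 9 - (1/6)*(-6)*(-43) = 9 - (-1)*(-43) = 9 - 1*43 = 9 - 43 = -34)
T(6 - 1*(-6), C)*S = ((6 - 1*(-6)) - 1*(-1))*(-34) = ((6 + 6) + 1)*(-34) = (12 + 1)*(-34) = 13*(-34) = -442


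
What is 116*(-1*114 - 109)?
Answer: -25868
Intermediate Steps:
116*(-1*114 - 109) = 116*(-114 - 109) = 116*(-223) = -25868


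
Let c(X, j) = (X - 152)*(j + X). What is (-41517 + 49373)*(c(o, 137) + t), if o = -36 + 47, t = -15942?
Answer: -289179360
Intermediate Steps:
o = 11
c(X, j) = (-152 + X)*(X + j)
(-41517 + 49373)*(c(o, 137) + t) = (-41517 + 49373)*((11**2 - 152*11 - 152*137 + 11*137) - 15942) = 7856*((121 - 1672 - 20824 + 1507) - 15942) = 7856*(-20868 - 15942) = 7856*(-36810) = -289179360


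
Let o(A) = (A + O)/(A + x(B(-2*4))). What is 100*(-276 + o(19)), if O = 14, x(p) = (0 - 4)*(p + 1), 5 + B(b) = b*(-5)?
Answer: -138132/5 ≈ -27626.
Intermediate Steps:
B(b) = -5 - 5*b (B(b) = -5 + b*(-5) = -5 - 5*b)
x(p) = -4 - 4*p (x(p) = -4*(1 + p) = -4 - 4*p)
o(A) = (14 + A)/(-144 + A) (o(A) = (A + 14)/(A + (-4 - 4*(-5 - (-10)*4))) = (14 + A)/(A + (-4 - 4*(-5 - 5*(-8)))) = (14 + A)/(A + (-4 - 4*(-5 + 40))) = (14 + A)/(A + (-4 - 4*35)) = (14 + A)/(A + (-4 - 140)) = (14 + A)/(A - 144) = (14 + A)/(-144 + A))
100*(-276 + o(19)) = 100*(-276 + (14 + 19)/(-144 + 19)) = 100*(-276 + 33/(-125)) = 100*(-276 - 1/125*33) = 100*(-276 - 33/125) = 100*(-34533/125) = -138132/5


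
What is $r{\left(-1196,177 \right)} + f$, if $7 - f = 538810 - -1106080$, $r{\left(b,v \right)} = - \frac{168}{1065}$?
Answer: $- \frac{583933521}{355} \approx -1.6449 \cdot 10^{6}$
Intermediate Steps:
$r{\left(b,v \right)} = - \frac{56}{355}$ ($r{\left(b,v \right)} = \left(-168\right) \frac{1}{1065} = - \frac{56}{355}$)
$f = -1644883$ ($f = 7 - \left(538810 - -1106080\right) = 7 - \left(538810 + 1106080\right) = 7 - 1644890 = -1644883$)
$r{\left(-1196,177 \right)} + f = - \frac{56}{355} - 1644883 = - \frac{583933521}{355}$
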